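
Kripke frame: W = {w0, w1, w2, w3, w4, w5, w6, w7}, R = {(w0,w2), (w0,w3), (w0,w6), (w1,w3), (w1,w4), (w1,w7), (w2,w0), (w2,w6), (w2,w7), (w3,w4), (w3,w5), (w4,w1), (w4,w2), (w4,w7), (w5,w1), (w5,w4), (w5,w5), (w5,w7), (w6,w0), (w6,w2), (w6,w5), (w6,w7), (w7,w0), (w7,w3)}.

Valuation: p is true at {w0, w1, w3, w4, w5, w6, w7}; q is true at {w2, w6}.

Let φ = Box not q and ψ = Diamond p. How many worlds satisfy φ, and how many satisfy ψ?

For Box not q:
w0: successors {w2, w3, w6}; not q there: w2:F, w3:T, w6:F. ✗
w1: successors {w3, w4, w7}; not q there: w3:T, w4:T, w7:T. ✓
w2: successors {w0, w6, w7}; not q there: w0:T, w6:F, w7:T. ✗
w3: successors {w4, w5}; not q there: w4:T, w5:T. ✓
w4: successors {w1, w2, w7}; not q there: w1:T, w2:F, w7:T. ✗
w5: successors {w1, w4, w5, w7}; not q there: w1:T, w4:T, w5:T, w7:T. ✓
w6: successors {w0, w2, w5, w7}; not q there: w0:T, w2:F, w5:T, w7:T. ✗
w7: successors {w0, w3}; not q there: w0:T, w3:T. ✓
— 4 worlds.
For Diamond p:
w0: successors {w2, w3, w6}; p there: w2:F, w3:T, w6:T. ✓
w1: successors {w3, w4, w7}; p there: w3:T, w4:T, w7:T. ✓
w2: successors {w0, w6, w7}; p there: w0:T, w6:T, w7:T. ✓
w3: successors {w4, w5}; p there: w4:T, w5:T. ✓
w4: successors {w1, w2, w7}; p there: w1:T, w2:F, w7:T. ✓
w5: successors {w1, w4, w5, w7}; p there: w1:T, w4:T, w5:T, w7:T. ✓
w6: successors {w0, w2, w5, w7}; p there: w0:T, w2:F, w5:T, w7:T. ✓
w7: successors {w0, w3}; p there: w0:T, w3:T. ✓
— 8 worlds.

4 and 8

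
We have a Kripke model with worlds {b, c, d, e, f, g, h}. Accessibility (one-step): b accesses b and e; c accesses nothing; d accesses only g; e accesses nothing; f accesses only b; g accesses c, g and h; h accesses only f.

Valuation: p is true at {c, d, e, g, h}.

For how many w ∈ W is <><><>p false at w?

2

b: successors {b, e}; <><>p there: b:T, e:F. ✓
c: no successors, so <><><>p fails. ✗
d: successors {g}; <><>p there: g:T. ✓
e: no successors, so <><><>p fails. ✗
f: successors {b}; <><>p there: b:T. ✓
g: successors {c, g, h}; <><>p there: c:F, g:T, h:F. ✓
h: successors {f}; <><>p there: f:T. ✓
Satisfying worlds: {b, d, f, g, h}.
So <><><>p fails at the other 2 worlds.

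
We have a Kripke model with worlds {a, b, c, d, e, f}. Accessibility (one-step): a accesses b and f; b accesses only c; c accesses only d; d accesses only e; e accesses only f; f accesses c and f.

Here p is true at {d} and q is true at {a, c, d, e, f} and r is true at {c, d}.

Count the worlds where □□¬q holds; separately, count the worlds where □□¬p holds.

0 and 4

For □□¬q:
a: successors {b, f}; □¬q there: b:F, f:F. ✗
b: successors {c}; □¬q there: c:F. ✗
c: successors {d}; □¬q there: d:F. ✗
d: successors {e}; □¬q there: e:F. ✗
e: successors {f}; □¬q there: f:F. ✗
f: successors {c, f}; □¬q there: c:F, f:F. ✗
— 0 worlds.
For □□¬p:
a: successors {b, f}; □¬p there: b:T, f:T. ✓
b: successors {c}; □¬p there: c:F. ✗
c: successors {d}; □¬p there: d:T. ✓
d: successors {e}; □¬p there: e:T. ✓
e: successors {f}; □¬p there: f:T. ✓
f: successors {c, f}; □¬p there: c:F, f:T. ✗
— 4 worlds.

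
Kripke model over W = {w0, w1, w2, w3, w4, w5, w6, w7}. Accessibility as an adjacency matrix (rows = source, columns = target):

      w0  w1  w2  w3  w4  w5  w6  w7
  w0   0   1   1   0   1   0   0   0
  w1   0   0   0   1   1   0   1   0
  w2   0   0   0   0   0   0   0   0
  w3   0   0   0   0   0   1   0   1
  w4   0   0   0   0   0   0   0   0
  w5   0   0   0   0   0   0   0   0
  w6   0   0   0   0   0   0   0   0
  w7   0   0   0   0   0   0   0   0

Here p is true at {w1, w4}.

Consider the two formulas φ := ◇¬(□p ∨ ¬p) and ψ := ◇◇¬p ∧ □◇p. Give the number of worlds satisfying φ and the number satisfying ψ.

For ◇¬(□p ∨ ¬p):
w0: successors {w1, w2, w4}; ¬(□p ∨ ¬p) there: w1:T, w2:F, w4:F. ✓
w1: successors {w3, w4, w6}; ¬(□p ∨ ¬p) there: w3:F, w4:F, w6:F. ✗
w2: no successors, so ◇¬(□p ∨ ¬p) fails. ✗
w3: successors {w5, w7}; ¬(□p ∨ ¬p) there: w5:F, w7:F. ✗
w4: no successors, so ◇¬(□p ∨ ¬p) fails. ✗
w5: no successors, so ◇¬(□p ∨ ¬p) fails. ✗
w6: no successors, so ◇¬(□p ∨ ¬p) fails. ✗
w7: no successors, so ◇¬(□p ∨ ¬p) fails. ✗
— 1 world.
For ◇◇¬p ∧ □◇p:
w0: ◇◇¬p is T, □◇p is F. ✗
w1: ◇◇¬p is T, □◇p is F. ✗
w2: ◇◇¬p is F, □◇p is T. ✗
w3: ◇◇¬p is F, □◇p is F. ✗
w4: ◇◇¬p is F, □◇p is T. ✗
w5: ◇◇¬p is F, □◇p is T. ✗
w6: ◇◇¬p is F, □◇p is T. ✗
w7: ◇◇¬p is F, □◇p is T. ✗
— 0 worlds.

1 and 0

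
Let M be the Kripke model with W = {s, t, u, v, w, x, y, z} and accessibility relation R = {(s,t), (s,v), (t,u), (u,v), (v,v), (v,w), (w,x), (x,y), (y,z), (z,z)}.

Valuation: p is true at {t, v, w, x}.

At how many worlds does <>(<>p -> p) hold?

7

s: successors {t, v}; <>p -> p there: t:T, v:T. ✓
t: successors {u}; <>p -> p there: u:F. ✗
u: successors {v}; <>p -> p there: v:T. ✓
v: successors {v, w}; <>p -> p there: v:T, w:T. ✓
w: successors {x}; <>p -> p there: x:T. ✓
x: successors {y}; <>p -> p there: y:T. ✓
y: successors {z}; <>p -> p there: z:T. ✓
z: successors {z}; <>p -> p there: z:T. ✓
Satisfying worlds: {s, u, v, w, x, y, z}.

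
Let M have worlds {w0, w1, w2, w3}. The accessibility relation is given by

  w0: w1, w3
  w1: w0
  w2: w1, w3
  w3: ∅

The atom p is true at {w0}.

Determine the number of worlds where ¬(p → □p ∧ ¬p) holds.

w0: p → □p ∧ ¬p is F. ✓
w1: p → □p ∧ ¬p is T. ✗
w2: p → □p ∧ ¬p is T. ✗
w3: p → □p ∧ ¬p is T. ✗
Satisfying worlds: {w0}.

1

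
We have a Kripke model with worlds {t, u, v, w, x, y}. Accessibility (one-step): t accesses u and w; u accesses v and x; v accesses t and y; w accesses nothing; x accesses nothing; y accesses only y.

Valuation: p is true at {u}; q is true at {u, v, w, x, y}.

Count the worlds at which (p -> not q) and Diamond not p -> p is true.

t: (p -> not q) and Diamond not p is T, p is F. ✗
u: (p -> not q) and Diamond not p is F, p is T. ✓
v: (p -> not q) and Diamond not p is T, p is F. ✗
w: (p -> not q) and Diamond not p is F, p is F. ✓
x: (p -> not q) and Diamond not p is F, p is F. ✓
y: (p -> not q) and Diamond not p is T, p is F. ✗
Satisfying worlds: {u, w, x}.

3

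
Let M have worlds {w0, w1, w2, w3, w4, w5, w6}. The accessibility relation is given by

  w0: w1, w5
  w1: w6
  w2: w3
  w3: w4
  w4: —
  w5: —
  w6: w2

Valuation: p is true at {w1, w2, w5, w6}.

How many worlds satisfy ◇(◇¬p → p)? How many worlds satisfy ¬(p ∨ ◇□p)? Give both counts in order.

4 and 1

For ◇(◇¬p → p):
w0: successors {w1, w5}; ◇¬p → p there: w1:T, w5:T. ✓
w1: successors {w6}; ◇¬p → p there: w6:T. ✓
w2: successors {w3}; ◇¬p → p there: w3:F. ✗
w3: successors {w4}; ◇¬p → p there: w4:T. ✓
w4: no successors, so ◇(◇¬p → p) fails. ✗
w5: no successors, so ◇(◇¬p → p) fails. ✗
w6: successors {w2}; ◇¬p → p there: w2:T. ✓
— 4 worlds.
For ¬(p ∨ ◇□p):
w0: p ∨ ◇□p is T. ✗
w1: p ∨ ◇□p is T. ✗
w2: p ∨ ◇□p is T. ✗
w3: p ∨ ◇□p is T. ✗
w4: p ∨ ◇□p is F. ✓
w5: p ∨ ◇□p is T. ✗
w6: p ∨ ◇□p is T. ✗
— 1 world.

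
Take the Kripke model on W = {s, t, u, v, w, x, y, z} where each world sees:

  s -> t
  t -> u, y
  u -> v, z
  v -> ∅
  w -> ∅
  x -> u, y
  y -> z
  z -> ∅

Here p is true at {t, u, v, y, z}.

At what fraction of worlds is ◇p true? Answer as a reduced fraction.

5/8

s: successors {t}; p there: t:T. ✓
t: successors {u, y}; p there: u:T, y:T. ✓
u: successors {v, z}; p there: v:T, z:T. ✓
v: no successors, so ◇p fails. ✗
w: no successors, so ◇p fails. ✗
x: successors {u, y}; p there: u:T, y:T. ✓
y: successors {z}; p there: z:T. ✓
z: no successors, so ◇p fails. ✗
That's 5 of 8 worlds, so 5/8.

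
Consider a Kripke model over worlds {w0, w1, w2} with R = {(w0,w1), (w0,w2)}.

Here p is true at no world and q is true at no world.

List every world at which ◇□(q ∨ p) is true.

{w0}

w0: successors {w1, w2}; □(q ∨ p) there: w1:T, w2:T. ✓
w1: no successors, so ◇□(q ∨ p) fails. ✗
w2: no successors, so ◇□(q ∨ p) fails. ✗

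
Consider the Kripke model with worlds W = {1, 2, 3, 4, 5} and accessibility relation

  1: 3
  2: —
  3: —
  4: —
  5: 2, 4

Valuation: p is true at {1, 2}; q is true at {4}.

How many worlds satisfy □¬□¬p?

3

1: successors {3}; ¬□¬p there: 3:F. ✗
2: no successors, so □¬□¬p holds vacuously. ✓
3: no successors, so □¬□¬p holds vacuously. ✓
4: no successors, so □¬□¬p holds vacuously. ✓
5: successors {2, 4}; ¬□¬p there: 2:F, 4:F. ✗
Satisfying worlds: {2, 3, 4}.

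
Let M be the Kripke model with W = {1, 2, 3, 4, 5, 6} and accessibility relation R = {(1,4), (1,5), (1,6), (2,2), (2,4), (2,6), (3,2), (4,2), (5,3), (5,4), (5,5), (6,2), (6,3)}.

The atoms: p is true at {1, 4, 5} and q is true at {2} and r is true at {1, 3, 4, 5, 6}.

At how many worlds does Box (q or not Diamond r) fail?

1: successors {4, 5, 6}; q or not Diamond r there: 4:T, 5:F, 6:F. ✗
2: successors {2, 4, 6}; q or not Diamond r there: 2:T, 4:T, 6:F. ✗
3: successors {2}; q or not Diamond r there: 2:T. ✓
4: successors {2}; q or not Diamond r there: 2:T. ✓
5: successors {3, 4, 5}; q or not Diamond r there: 3:T, 4:T, 5:F. ✗
6: successors {2, 3}; q or not Diamond r there: 2:T, 3:T. ✓
Satisfying worlds: {3, 4, 6}.
So Box (q or not Diamond r) fails at the other 3 worlds.

3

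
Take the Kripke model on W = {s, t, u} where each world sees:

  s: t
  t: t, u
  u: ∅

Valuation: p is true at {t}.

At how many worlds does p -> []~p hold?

2

s: p is F, []~p is F. ✓
t: p is T, []~p is F. ✗
u: p is F, []~p is T. ✓
Satisfying worlds: {s, u}.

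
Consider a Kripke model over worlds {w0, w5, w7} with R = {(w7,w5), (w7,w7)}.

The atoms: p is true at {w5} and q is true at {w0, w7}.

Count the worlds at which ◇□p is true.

w0: no successors, so ◇□p fails. ✗
w5: no successors, so ◇□p fails. ✗
w7: successors {w5, w7}; □p there: w5:T, w7:F. ✓
Satisfying worlds: {w7}.

1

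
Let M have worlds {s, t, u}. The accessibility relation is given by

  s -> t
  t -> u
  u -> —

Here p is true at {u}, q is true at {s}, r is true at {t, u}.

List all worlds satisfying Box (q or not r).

{u}

s: successors {t}; q or not r there: t:F. ✗
t: successors {u}; q or not r there: u:F. ✗
u: no successors, so Box (q or not r) holds vacuously. ✓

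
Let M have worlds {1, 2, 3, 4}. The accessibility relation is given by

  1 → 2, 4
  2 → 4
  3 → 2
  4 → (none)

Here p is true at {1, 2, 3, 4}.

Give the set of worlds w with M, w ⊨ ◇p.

{1, 2, 3}

1: successors {2, 4}; p there: 2:T, 4:T. ✓
2: successors {4}; p there: 4:T. ✓
3: successors {2}; p there: 2:T. ✓
4: no successors, so ◇p fails. ✗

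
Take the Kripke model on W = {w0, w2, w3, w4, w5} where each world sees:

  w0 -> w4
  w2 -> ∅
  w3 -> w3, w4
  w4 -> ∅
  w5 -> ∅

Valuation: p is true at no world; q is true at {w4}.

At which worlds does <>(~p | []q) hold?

{w0, w3}

w0: successors {w4}; ~p | []q there: w4:T. ✓
w2: no successors, so <>(~p | []q) fails. ✗
w3: successors {w3, w4}; ~p | []q there: w3:T, w4:T. ✓
w4: no successors, so <>(~p | []q) fails. ✗
w5: no successors, so <>(~p | []q) fails. ✗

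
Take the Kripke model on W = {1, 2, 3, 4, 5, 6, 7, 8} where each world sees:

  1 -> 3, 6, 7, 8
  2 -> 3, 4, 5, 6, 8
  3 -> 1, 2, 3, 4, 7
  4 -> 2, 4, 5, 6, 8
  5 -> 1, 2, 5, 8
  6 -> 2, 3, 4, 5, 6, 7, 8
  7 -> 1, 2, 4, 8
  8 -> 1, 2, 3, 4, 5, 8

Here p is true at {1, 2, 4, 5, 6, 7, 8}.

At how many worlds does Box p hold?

1: successors {3, 6, 7, 8}; p there: 3:F, 6:T, 7:T, 8:T. ✗
2: successors {3, 4, 5, 6, 8}; p there: 3:F, 4:T, 5:T, 6:T, 8:T. ✗
3: successors {1, 2, 3, 4, 7}; p there: 1:T, 2:T, 3:F, 4:T, 7:T. ✗
4: successors {2, 4, 5, 6, 8}; p there: 2:T, 4:T, 5:T, 6:T, 8:T. ✓
5: successors {1, 2, 5, 8}; p there: 1:T, 2:T, 5:T, 8:T. ✓
6: successors {2, 3, 4, 5, 6, 7, 8}; p there: 2:T, 3:F, 4:T, 5:T, 6:T, 7:T, 8:T. ✗
7: successors {1, 2, 4, 8}; p there: 1:T, 2:T, 4:T, 8:T. ✓
8: successors {1, 2, 3, 4, 5, 8}; p there: 1:T, 2:T, 3:F, 4:T, 5:T, 8:T. ✗
Satisfying worlds: {4, 5, 7}.

3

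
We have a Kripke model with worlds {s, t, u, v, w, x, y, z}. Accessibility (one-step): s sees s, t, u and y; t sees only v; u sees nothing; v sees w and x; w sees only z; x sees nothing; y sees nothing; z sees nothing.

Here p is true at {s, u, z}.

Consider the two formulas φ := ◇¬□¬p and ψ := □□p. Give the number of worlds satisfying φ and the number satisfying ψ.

2 and 6

For ◇¬□¬p:
s: successors {s, t, u, y}; ¬□¬p there: s:T, t:F, u:F, y:F. ✓
t: successors {v}; ¬□¬p there: v:F. ✗
u: no successors, so ◇¬□¬p fails. ✗
v: successors {w, x}; ¬□¬p there: w:T, x:F. ✓
w: successors {z}; ¬□¬p there: z:F. ✗
x: no successors, so ◇¬□¬p fails. ✗
y: no successors, so ◇¬□¬p fails. ✗
z: no successors, so ◇¬□¬p fails. ✗
— 2 worlds.
For □□p:
s: successors {s, t, u, y}; □p there: s:F, t:F, u:T, y:T. ✗
t: successors {v}; □p there: v:F. ✗
u: no successors, so □□p holds vacuously. ✓
v: successors {w, x}; □p there: w:T, x:T. ✓
w: successors {z}; □p there: z:T. ✓
x: no successors, so □□p holds vacuously. ✓
y: no successors, so □□p holds vacuously. ✓
z: no successors, so □□p holds vacuously. ✓
— 6 worlds.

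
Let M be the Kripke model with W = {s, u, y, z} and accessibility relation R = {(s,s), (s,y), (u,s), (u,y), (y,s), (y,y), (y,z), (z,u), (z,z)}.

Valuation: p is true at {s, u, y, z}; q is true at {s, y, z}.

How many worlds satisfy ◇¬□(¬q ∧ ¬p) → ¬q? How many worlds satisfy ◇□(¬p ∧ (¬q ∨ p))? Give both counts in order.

1 and 0

For ◇¬□(¬q ∧ ¬p) → ¬q:
s: ◇¬□(¬q ∧ ¬p) is T, ¬q is F. ✗
u: ◇¬□(¬q ∧ ¬p) is T, ¬q is T. ✓
y: ◇¬□(¬q ∧ ¬p) is T, ¬q is F. ✗
z: ◇¬□(¬q ∧ ¬p) is T, ¬q is F. ✗
— 1 world.
For ◇□(¬p ∧ (¬q ∨ p)):
s: successors {s, y}; □(¬p ∧ (¬q ∨ p)) there: s:F, y:F. ✗
u: successors {s, y}; □(¬p ∧ (¬q ∨ p)) there: s:F, y:F. ✗
y: successors {s, y, z}; □(¬p ∧ (¬q ∨ p)) there: s:F, y:F, z:F. ✗
z: successors {u, z}; □(¬p ∧ (¬q ∨ p)) there: u:F, z:F. ✗
— 0 worlds.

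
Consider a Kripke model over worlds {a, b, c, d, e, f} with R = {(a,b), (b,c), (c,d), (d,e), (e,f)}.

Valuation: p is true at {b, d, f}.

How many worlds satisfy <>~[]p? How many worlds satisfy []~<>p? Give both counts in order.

2 and 4

For <>~[]p:
a: successors {b}; ~[]p there: b:T. ✓
b: successors {c}; ~[]p there: c:F. ✗
c: successors {d}; ~[]p there: d:T. ✓
d: successors {e}; ~[]p there: e:F. ✗
e: successors {f}; ~[]p there: f:F. ✗
f: no successors, so <>~[]p fails. ✗
— 2 worlds.
For []~<>p:
a: successors {b}; ~<>p there: b:T. ✓
b: successors {c}; ~<>p there: c:F. ✗
c: successors {d}; ~<>p there: d:T. ✓
d: successors {e}; ~<>p there: e:F. ✗
e: successors {f}; ~<>p there: f:T. ✓
f: no successors, so []~<>p holds vacuously. ✓
— 4 worlds.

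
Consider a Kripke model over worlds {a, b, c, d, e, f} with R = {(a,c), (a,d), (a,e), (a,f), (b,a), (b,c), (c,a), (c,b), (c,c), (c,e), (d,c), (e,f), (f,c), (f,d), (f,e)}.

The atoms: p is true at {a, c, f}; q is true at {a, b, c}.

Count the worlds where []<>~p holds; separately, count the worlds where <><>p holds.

For []<>~p:
a: successors {c, d, e, f}; <>~p there: c:T, d:F, e:F, f:T. ✗
b: successors {a, c}; <>~p there: a:T, c:T. ✓
c: successors {a, b, c, e}; <>~p there: a:T, b:F, c:T, e:F. ✗
d: successors {c}; <>~p there: c:T. ✓
e: successors {f}; <>~p there: f:T. ✓
f: successors {c, d, e}; <>~p there: c:T, d:F, e:F. ✗
— 3 worlds.
For <><>p:
a: successors {c, d, e, f}; <>p there: c:T, d:T, e:T, f:T. ✓
b: successors {a, c}; <>p there: a:T, c:T. ✓
c: successors {a, b, c, e}; <>p there: a:T, b:T, c:T, e:T. ✓
d: successors {c}; <>p there: c:T. ✓
e: successors {f}; <>p there: f:T. ✓
f: successors {c, d, e}; <>p there: c:T, d:T, e:T. ✓
— 6 worlds.

3 and 6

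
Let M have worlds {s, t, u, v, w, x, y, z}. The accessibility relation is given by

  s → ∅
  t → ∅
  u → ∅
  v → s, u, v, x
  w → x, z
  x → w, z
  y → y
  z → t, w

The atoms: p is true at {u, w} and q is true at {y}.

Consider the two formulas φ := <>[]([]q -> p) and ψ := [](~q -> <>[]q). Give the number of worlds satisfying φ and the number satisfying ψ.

4 and 4

For <>[]([]q -> p):
s: no successors, so <>[]([]q -> p) fails. ✗
t: no successors, so <>[]([]q -> p) fails. ✗
u: no successors, so <>[]([]q -> p) fails. ✗
v: successors {s, u, v, x}; []([]q -> p) there: s:T, u:T, v:F, x:T. ✓
w: successors {x, z}; []([]q -> p) there: x:T, z:F. ✓
x: successors {w, z}; []([]q -> p) there: w:T, z:F. ✓
y: successors {y}; []([]q -> p) there: y:F. ✗
z: successors {t, w}; []([]q -> p) there: t:T, w:T. ✓
— 4 worlds.
For [](~q -> <>[]q):
s: no successors, so [](~q -> <>[]q) holds vacuously. ✓
t: no successors, so [](~q -> <>[]q) holds vacuously. ✓
u: no successors, so [](~q -> <>[]q) holds vacuously. ✓
v: successors {s, u, v, x}; ~q -> <>[]q there: s:F, u:F, v:T, x:F. ✗
w: successors {x, z}; ~q -> <>[]q there: x:F, z:T. ✗
x: successors {w, z}; ~q -> <>[]q there: w:F, z:T. ✗
y: successors {y}; ~q -> <>[]q there: y:T. ✓
z: successors {t, w}; ~q -> <>[]q there: t:F, w:F. ✗
— 4 worlds.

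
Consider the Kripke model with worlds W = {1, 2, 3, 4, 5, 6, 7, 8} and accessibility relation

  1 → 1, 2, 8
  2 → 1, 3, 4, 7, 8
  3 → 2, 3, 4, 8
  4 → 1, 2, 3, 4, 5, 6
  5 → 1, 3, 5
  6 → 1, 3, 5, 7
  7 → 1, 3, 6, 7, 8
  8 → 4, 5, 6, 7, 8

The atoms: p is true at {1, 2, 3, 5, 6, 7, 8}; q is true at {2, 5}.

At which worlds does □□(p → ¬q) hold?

1: successors {1, 2, 8}; □(p → ¬q) there: 1:F, 2:T, 8:F. ✗
2: successors {1, 3, 4, 7, 8}; □(p → ¬q) there: 1:F, 3:F, 4:F, 7:T, 8:F. ✗
3: successors {2, 3, 4, 8}; □(p → ¬q) there: 2:T, 3:F, 4:F, 8:F. ✗
4: successors {1, 2, 3, 4, 5, 6}; □(p → ¬q) there: 1:F, 2:T, 3:F, 4:F, 5:F, 6:F. ✗
5: successors {1, 3, 5}; □(p → ¬q) there: 1:F, 3:F, 5:F. ✗
6: successors {1, 3, 5, 7}; □(p → ¬q) there: 1:F, 3:F, 5:F, 7:T. ✗
7: successors {1, 3, 6, 7, 8}; □(p → ¬q) there: 1:F, 3:F, 6:F, 7:T, 8:F. ✗
8: successors {4, 5, 6, 7, 8}; □(p → ¬q) there: 4:F, 5:F, 6:F, 7:T, 8:F. ✗

∅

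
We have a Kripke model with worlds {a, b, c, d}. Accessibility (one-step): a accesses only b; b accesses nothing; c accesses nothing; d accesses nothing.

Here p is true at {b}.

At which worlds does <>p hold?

a: successors {b}; p there: b:T. ✓
b: no successors, so <>p fails. ✗
c: no successors, so <>p fails. ✗
d: no successors, so <>p fails. ✗

{a}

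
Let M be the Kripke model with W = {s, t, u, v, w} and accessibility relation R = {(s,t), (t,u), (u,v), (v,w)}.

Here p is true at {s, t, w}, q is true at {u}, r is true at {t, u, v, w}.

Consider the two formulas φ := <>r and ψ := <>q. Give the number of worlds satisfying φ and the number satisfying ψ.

4 and 1

For <>r:
s: successors {t}; r there: t:T. ✓
t: successors {u}; r there: u:T. ✓
u: successors {v}; r there: v:T. ✓
v: successors {w}; r there: w:T. ✓
w: no successors, so <>r fails. ✗
— 4 worlds.
For <>q:
s: successors {t}; q there: t:F. ✗
t: successors {u}; q there: u:T. ✓
u: successors {v}; q there: v:F. ✗
v: successors {w}; q there: w:F. ✗
w: no successors, so <>q fails. ✗
— 1 world.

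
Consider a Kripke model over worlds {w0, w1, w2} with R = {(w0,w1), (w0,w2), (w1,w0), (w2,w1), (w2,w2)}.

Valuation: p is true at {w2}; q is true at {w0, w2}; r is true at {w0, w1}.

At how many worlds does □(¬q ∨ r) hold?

w0: successors {w1, w2}; ¬q ∨ r there: w1:T, w2:F. ✗
w1: successors {w0}; ¬q ∨ r there: w0:T. ✓
w2: successors {w1, w2}; ¬q ∨ r there: w1:T, w2:F. ✗
Satisfying worlds: {w1}.

1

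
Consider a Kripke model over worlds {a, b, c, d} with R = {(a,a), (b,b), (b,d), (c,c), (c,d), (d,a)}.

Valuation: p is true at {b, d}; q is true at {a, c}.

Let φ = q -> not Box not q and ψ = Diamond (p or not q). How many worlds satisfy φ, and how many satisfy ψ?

For q -> not Box not q:
a: q is T, not Box not q is T. ✓
b: q is F, not Box not q is F. ✓
c: q is T, not Box not q is T. ✓
d: q is F, not Box not q is T. ✓
— 4 worlds.
For Diamond (p or not q):
a: successors {a}; p or not q there: a:F. ✗
b: successors {b, d}; p or not q there: b:T, d:T. ✓
c: successors {c, d}; p or not q there: c:F, d:T. ✓
d: successors {a}; p or not q there: a:F. ✗
— 2 worlds.

4 and 2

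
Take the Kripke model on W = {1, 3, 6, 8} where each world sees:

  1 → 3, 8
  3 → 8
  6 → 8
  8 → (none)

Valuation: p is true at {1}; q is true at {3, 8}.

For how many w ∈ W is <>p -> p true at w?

4

1: <>p is F, p is T. ✓
3: <>p is F, p is F. ✓
6: <>p is F, p is F. ✓
8: <>p is F, p is F. ✓
Satisfying worlds: {1, 3, 6, 8}.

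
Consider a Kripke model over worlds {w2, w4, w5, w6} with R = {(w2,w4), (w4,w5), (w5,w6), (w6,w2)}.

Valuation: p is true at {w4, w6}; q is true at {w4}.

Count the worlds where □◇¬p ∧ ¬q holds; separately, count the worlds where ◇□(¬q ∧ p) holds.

For □◇¬p ∧ ¬q:
w2: □◇¬p is T, ¬q is T. ✓
w4: □◇¬p is F, ¬q is F. ✗
w5: □◇¬p is T, ¬q is T. ✓
w6: □◇¬p is F, ¬q is T. ✗
— 2 worlds.
For ◇□(¬q ∧ p):
w2: successors {w4}; □(¬q ∧ p) there: w4:F. ✗
w4: successors {w5}; □(¬q ∧ p) there: w5:T. ✓
w5: successors {w6}; □(¬q ∧ p) there: w6:F. ✗
w6: successors {w2}; □(¬q ∧ p) there: w2:F. ✗
— 1 world.

2 and 1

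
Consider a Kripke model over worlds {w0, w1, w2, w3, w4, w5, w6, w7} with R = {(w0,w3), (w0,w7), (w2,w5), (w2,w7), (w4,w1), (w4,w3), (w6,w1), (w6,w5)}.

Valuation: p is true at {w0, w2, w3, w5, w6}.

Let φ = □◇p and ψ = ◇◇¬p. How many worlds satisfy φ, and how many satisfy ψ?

For □◇p:
w0: successors {w3, w7}; ◇p there: w3:F, w7:F. ✗
w1: no successors, so □◇p holds vacuously. ✓
w2: successors {w5, w7}; ◇p there: w5:F, w7:F. ✗
w3: no successors, so □◇p holds vacuously. ✓
w4: successors {w1, w3}; ◇p there: w1:F, w3:F. ✗
w5: no successors, so □◇p holds vacuously. ✓
w6: successors {w1, w5}; ◇p there: w1:F, w5:F. ✗
w7: no successors, so □◇p holds vacuously. ✓
— 4 worlds.
For ◇◇¬p:
w0: successors {w3, w7}; ◇¬p there: w3:F, w7:F. ✗
w1: no successors, so ◇◇¬p fails. ✗
w2: successors {w5, w7}; ◇¬p there: w5:F, w7:F. ✗
w3: no successors, so ◇◇¬p fails. ✗
w4: successors {w1, w3}; ◇¬p there: w1:F, w3:F. ✗
w5: no successors, so ◇◇¬p fails. ✗
w6: successors {w1, w5}; ◇¬p there: w1:F, w5:F. ✗
w7: no successors, so ◇◇¬p fails. ✗
— 0 worlds.

4 and 0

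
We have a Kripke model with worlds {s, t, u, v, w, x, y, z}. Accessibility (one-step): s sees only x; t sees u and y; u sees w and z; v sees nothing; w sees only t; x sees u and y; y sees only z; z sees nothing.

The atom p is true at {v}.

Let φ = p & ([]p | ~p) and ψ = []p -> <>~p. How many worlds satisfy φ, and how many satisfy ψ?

For p & ([]p | ~p):
s: p is F, []p | ~p is T. ✗
t: p is F, []p | ~p is T. ✗
u: p is F, []p | ~p is T. ✗
v: p is T, []p | ~p is T. ✓
w: p is F, []p | ~p is T. ✗
x: p is F, []p | ~p is T. ✗
y: p is F, []p | ~p is T. ✗
z: p is F, []p | ~p is T. ✗
— 1 world.
For []p -> <>~p:
s: []p is F, <>~p is T. ✓
t: []p is F, <>~p is T. ✓
u: []p is F, <>~p is T. ✓
v: []p is T, <>~p is F. ✗
w: []p is F, <>~p is T. ✓
x: []p is F, <>~p is T. ✓
y: []p is F, <>~p is T. ✓
z: []p is T, <>~p is F. ✗
— 6 worlds.

1 and 6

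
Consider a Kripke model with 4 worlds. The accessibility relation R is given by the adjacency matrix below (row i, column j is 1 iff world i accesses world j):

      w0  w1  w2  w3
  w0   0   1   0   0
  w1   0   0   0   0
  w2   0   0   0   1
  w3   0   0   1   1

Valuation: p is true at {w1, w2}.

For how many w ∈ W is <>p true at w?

2

w0: successors {w1}; p there: w1:T. ✓
w1: no successors, so <>p fails. ✗
w2: successors {w3}; p there: w3:F. ✗
w3: successors {w2, w3}; p there: w2:T, w3:F. ✓
Satisfying worlds: {w0, w3}.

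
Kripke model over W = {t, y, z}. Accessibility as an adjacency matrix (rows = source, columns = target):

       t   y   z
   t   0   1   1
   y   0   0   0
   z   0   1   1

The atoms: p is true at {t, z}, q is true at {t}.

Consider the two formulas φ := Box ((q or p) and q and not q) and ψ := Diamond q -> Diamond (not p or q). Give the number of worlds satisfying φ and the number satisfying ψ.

1 and 3

For Box ((q or p) and q and not q):
t: successors {y, z}; (q or p) and q and not q there: y:F, z:F. ✗
y: no successors, so Box ((q or p) and q and not q) holds vacuously. ✓
z: successors {y, z}; (q or p) and q and not q there: y:F, z:F. ✗
— 1 world.
For Diamond q -> Diamond (not p or q):
t: Diamond q is F, Diamond (not p or q) is T. ✓
y: Diamond q is F, Diamond (not p or q) is F. ✓
z: Diamond q is F, Diamond (not p or q) is T. ✓
— 3 worlds.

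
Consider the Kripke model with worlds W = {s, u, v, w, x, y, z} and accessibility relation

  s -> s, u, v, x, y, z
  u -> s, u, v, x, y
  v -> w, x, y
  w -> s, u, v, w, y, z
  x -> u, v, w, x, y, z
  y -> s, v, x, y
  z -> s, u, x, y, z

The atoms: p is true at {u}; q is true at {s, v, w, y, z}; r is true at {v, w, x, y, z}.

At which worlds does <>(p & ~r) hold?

s: successors {s, u, v, x, y, z}; p & ~r there: s:F, u:T, v:F, x:F, y:F, z:F. ✓
u: successors {s, u, v, x, y}; p & ~r there: s:F, u:T, v:F, x:F, y:F. ✓
v: successors {w, x, y}; p & ~r there: w:F, x:F, y:F. ✗
w: successors {s, u, v, w, y, z}; p & ~r there: s:F, u:T, v:F, w:F, y:F, z:F. ✓
x: successors {u, v, w, x, y, z}; p & ~r there: u:T, v:F, w:F, x:F, y:F, z:F. ✓
y: successors {s, v, x, y}; p & ~r there: s:F, v:F, x:F, y:F. ✗
z: successors {s, u, x, y, z}; p & ~r there: s:F, u:T, x:F, y:F, z:F. ✓

{s, u, w, x, z}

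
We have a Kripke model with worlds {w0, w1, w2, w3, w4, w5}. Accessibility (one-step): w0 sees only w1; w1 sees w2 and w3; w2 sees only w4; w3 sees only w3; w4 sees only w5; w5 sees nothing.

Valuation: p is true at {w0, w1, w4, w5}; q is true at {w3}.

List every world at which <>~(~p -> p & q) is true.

w0: successors {w1}; ~(~p -> p & q) there: w1:F. ✗
w1: successors {w2, w3}; ~(~p -> p & q) there: w2:T, w3:T. ✓
w2: successors {w4}; ~(~p -> p & q) there: w4:F. ✗
w3: successors {w3}; ~(~p -> p & q) there: w3:T. ✓
w4: successors {w5}; ~(~p -> p & q) there: w5:F. ✗
w5: no successors, so <>~(~p -> p & q) fails. ✗

{w1, w3}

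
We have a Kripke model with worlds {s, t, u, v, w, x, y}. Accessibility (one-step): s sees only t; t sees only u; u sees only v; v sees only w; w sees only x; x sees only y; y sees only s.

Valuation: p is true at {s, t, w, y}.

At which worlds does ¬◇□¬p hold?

s: ◇□¬p is T. ✗
t: ◇□¬p is T. ✗
u: ◇□¬p is F. ✓
v: ◇□¬p is T. ✗
w: ◇□¬p is F. ✓
x: ◇□¬p is F. ✓
y: ◇□¬p is F. ✓

{u, w, x, y}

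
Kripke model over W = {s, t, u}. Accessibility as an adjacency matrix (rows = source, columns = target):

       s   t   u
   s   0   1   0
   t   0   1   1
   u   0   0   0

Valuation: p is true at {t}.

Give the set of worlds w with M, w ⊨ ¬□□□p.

s: □□□p is F. ✓
t: □□□p is F. ✓
u: □□□p is T. ✗

{s, t}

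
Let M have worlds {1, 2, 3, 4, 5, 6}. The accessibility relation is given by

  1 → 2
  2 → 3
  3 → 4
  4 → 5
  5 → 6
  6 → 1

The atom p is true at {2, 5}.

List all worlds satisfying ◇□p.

{3, 6}

1: successors {2}; □p there: 2:F. ✗
2: successors {3}; □p there: 3:F. ✗
3: successors {4}; □p there: 4:T. ✓
4: successors {5}; □p there: 5:F. ✗
5: successors {6}; □p there: 6:F. ✗
6: successors {1}; □p there: 1:T. ✓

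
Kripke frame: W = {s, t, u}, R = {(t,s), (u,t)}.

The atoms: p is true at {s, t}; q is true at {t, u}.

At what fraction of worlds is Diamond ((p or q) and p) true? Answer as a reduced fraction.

2/3

s: no successors, so Diamond ((p or q) and p) fails. ✗
t: successors {s}; (p or q) and p there: s:T. ✓
u: successors {t}; (p or q) and p there: t:T. ✓
That's 2 of 3 worlds, so 2/3.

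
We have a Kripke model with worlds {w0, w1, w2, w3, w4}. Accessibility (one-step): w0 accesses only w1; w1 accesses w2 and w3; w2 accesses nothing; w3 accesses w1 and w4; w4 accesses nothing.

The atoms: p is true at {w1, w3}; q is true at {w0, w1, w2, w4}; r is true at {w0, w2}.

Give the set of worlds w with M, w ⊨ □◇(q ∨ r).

w0: successors {w1}; ◇(q ∨ r) there: w1:T. ✓
w1: successors {w2, w3}; ◇(q ∨ r) there: w2:F, w3:T. ✗
w2: no successors, so □◇(q ∨ r) holds vacuously. ✓
w3: successors {w1, w4}; ◇(q ∨ r) there: w1:T, w4:F. ✗
w4: no successors, so □◇(q ∨ r) holds vacuously. ✓

{w0, w2, w4}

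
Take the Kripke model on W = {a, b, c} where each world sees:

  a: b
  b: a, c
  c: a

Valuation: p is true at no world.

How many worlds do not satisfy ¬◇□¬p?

a: ◇□¬p is T. ✗
b: ◇□¬p is T. ✗
c: ◇□¬p is T. ✗
Satisfying worlds: ∅.
So ¬◇□¬p fails at the other 3 worlds.

3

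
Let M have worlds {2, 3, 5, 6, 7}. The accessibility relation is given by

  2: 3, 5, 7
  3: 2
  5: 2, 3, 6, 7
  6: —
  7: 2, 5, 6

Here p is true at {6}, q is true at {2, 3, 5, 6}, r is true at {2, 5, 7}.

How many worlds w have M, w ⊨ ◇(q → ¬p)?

2: successors {3, 5, 7}; q → ¬p there: 3:T, 5:T, 7:T. ✓
3: successors {2}; q → ¬p there: 2:T. ✓
5: successors {2, 3, 6, 7}; q → ¬p there: 2:T, 3:T, 6:F, 7:T. ✓
6: no successors, so ◇(q → ¬p) fails. ✗
7: successors {2, 5, 6}; q → ¬p there: 2:T, 5:T, 6:F. ✓
Satisfying worlds: {2, 3, 5, 7}.

4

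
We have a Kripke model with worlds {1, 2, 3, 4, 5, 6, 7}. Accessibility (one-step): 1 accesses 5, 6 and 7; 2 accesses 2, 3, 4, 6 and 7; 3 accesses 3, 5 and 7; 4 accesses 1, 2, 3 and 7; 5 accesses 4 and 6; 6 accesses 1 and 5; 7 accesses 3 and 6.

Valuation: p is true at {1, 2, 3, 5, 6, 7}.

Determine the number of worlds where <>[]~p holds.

1: successors {5, 6, 7}; []~p there: 5:F, 6:F, 7:F. ✗
2: successors {2, 3, 4, 6, 7}; []~p there: 2:F, 3:F, 4:F, 6:F, 7:F. ✗
3: successors {3, 5, 7}; []~p there: 3:F, 5:F, 7:F. ✗
4: successors {1, 2, 3, 7}; []~p there: 1:F, 2:F, 3:F, 7:F. ✗
5: successors {4, 6}; []~p there: 4:F, 6:F. ✗
6: successors {1, 5}; []~p there: 1:F, 5:F. ✗
7: successors {3, 6}; []~p there: 3:F, 6:F. ✗
Satisfying worlds: ∅.

0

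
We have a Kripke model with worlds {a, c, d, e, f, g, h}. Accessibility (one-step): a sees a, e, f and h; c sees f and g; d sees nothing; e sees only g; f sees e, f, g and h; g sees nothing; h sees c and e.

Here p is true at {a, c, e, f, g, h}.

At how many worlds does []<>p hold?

a: successors {a, e, f, h}; <>p there: a:T, e:T, f:T, h:T. ✓
c: successors {f, g}; <>p there: f:T, g:F. ✗
d: no successors, so []<>p holds vacuously. ✓
e: successors {g}; <>p there: g:F. ✗
f: successors {e, f, g, h}; <>p there: e:T, f:T, g:F, h:T. ✗
g: no successors, so []<>p holds vacuously. ✓
h: successors {c, e}; <>p there: c:T, e:T. ✓
Satisfying worlds: {a, d, g, h}.

4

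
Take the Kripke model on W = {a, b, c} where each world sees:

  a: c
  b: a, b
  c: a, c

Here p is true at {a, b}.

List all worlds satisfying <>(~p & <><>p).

{a, c}

a: successors {c}; ~p & <><>p there: c:T. ✓
b: successors {a, b}; ~p & <><>p there: a:F, b:F. ✗
c: successors {a, c}; ~p & <><>p there: a:F, c:T. ✓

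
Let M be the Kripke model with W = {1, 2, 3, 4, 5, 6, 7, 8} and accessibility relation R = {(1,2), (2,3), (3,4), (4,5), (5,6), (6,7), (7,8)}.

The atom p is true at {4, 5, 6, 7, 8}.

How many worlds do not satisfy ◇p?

3

1: successors {2}; p there: 2:F. ✗
2: successors {3}; p there: 3:F. ✗
3: successors {4}; p there: 4:T. ✓
4: successors {5}; p there: 5:T. ✓
5: successors {6}; p there: 6:T. ✓
6: successors {7}; p there: 7:T. ✓
7: successors {8}; p there: 8:T. ✓
8: no successors, so ◇p fails. ✗
Satisfying worlds: {3, 4, 5, 6, 7}.
So ◇p fails at the other 3 worlds.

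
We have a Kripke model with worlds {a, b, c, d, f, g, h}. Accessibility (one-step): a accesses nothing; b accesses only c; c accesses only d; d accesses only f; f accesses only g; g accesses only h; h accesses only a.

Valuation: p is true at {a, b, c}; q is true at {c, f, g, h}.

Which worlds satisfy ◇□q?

a: no successors, so ◇□q fails. ✗
b: successors {c}; □q there: c:F. ✗
c: successors {d}; □q there: d:T. ✓
d: successors {f}; □q there: f:T. ✓
f: successors {g}; □q there: g:T. ✓
g: successors {h}; □q there: h:F. ✗
h: successors {a}; □q there: a:T. ✓

{c, d, f, h}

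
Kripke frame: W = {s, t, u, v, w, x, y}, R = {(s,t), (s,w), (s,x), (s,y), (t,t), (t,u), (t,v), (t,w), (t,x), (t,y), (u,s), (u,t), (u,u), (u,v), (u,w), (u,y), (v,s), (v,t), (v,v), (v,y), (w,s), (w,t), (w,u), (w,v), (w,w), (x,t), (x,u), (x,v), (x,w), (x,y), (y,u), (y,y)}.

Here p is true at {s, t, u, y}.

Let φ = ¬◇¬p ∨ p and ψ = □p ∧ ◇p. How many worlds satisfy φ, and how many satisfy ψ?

For ¬◇¬p ∨ p:
s: ¬◇¬p is F, p is T. ✓
t: ¬◇¬p is F, p is T. ✓
u: ¬◇¬p is F, p is T. ✓
v: ¬◇¬p is F, p is F. ✗
w: ¬◇¬p is F, p is F. ✗
x: ¬◇¬p is F, p is F. ✗
y: ¬◇¬p is T, p is T. ✓
— 4 worlds.
For □p ∧ ◇p:
s: □p is F, ◇p is T. ✗
t: □p is F, ◇p is T. ✗
u: □p is F, ◇p is T. ✗
v: □p is F, ◇p is T. ✗
w: □p is F, ◇p is T. ✗
x: □p is F, ◇p is T. ✗
y: □p is T, ◇p is T. ✓
— 1 world.

4 and 1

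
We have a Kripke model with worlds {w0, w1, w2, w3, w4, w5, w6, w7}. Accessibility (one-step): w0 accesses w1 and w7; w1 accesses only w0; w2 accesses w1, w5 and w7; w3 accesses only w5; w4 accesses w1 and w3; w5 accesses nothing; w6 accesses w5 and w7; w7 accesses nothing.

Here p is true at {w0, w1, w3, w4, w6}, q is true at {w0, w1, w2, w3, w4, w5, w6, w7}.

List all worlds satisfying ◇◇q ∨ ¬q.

w0: ◇◇q is T, ¬q is F. ✓
w1: ◇◇q is T, ¬q is F. ✓
w2: ◇◇q is T, ¬q is F. ✓
w3: ◇◇q is F, ¬q is F. ✗
w4: ◇◇q is T, ¬q is F. ✓
w5: ◇◇q is F, ¬q is F. ✗
w6: ◇◇q is F, ¬q is F. ✗
w7: ◇◇q is F, ¬q is F. ✗

{w0, w1, w2, w4}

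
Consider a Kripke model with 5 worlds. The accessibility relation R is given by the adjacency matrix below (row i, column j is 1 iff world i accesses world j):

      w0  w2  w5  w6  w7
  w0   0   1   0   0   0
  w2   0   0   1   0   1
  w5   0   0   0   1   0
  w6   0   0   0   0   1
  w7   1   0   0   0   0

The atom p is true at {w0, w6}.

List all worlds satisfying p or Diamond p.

w0: p is T, Diamond p is F. ✓
w2: p is F, Diamond p is F. ✗
w5: p is F, Diamond p is T. ✓
w6: p is T, Diamond p is F. ✓
w7: p is F, Diamond p is T. ✓

{w0, w5, w6, w7}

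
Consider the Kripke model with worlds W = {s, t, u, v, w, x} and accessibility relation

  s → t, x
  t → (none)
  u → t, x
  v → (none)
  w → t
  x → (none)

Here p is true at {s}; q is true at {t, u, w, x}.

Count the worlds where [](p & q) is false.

3

s: successors {t, x}; p & q there: t:F, x:F. ✗
t: no successors, so [](p & q) holds vacuously. ✓
u: successors {t, x}; p & q there: t:F, x:F. ✗
v: no successors, so [](p & q) holds vacuously. ✓
w: successors {t}; p & q there: t:F. ✗
x: no successors, so [](p & q) holds vacuously. ✓
Satisfying worlds: {t, v, x}.
So [](p & q) fails at the other 3 worlds.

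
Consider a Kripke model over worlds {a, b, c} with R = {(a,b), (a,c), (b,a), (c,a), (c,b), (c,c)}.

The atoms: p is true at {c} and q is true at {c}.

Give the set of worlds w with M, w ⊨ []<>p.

{b}

a: successors {b, c}; <>p there: b:F, c:T. ✗
b: successors {a}; <>p there: a:T. ✓
c: successors {a, b, c}; <>p there: a:T, b:F, c:T. ✗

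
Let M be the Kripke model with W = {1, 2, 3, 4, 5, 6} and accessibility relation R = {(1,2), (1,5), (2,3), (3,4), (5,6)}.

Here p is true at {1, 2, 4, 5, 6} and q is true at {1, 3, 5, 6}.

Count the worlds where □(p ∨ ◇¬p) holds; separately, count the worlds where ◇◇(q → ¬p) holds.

5 and 2

For □(p ∨ ◇¬p):
1: successors {2, 5}; p ∨ ◇¬p there: 2:T, 5:T. ✓
2: successors {3}; p ∨ ◇¬p there: 3:F. ✗
3: successors {4}; p ∨ ◇¬p there: 4:T. ✓
4: no successors, so □(p ∨ ◇¬p) holds vacuously. ✓
5: successors {6}; p ∨ ◇¬p there: 6:T. ✓
6: no successors, so □(p ∨ ◇¬p) holds vacuously. ✓
— 5 worlds.
For ◇◇(q → ¬p):
1: successors {2, 5}; ◇(q → ¬p) there: 2:T, 5:F. ✓
2: successors {3}; ◇(q → ¬p) there: 3:T. ✓
3: successors {4}; ◇(q → ¬p) there: 4:F. ✗
4: no successors, so ◇◇(q → ¬p) fails. ✗
5: successors {6}; ◇(q → ¬p) there: 6:F. ✗
6: no successors, so ◇◇(q → ¬p) fails. ✗
— 2 worlds.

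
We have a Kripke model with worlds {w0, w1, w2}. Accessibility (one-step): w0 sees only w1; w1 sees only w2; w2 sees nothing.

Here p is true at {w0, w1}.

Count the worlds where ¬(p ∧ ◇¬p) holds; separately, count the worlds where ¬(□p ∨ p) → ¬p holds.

For ¬(p ∧ ◇¬p):
w0: p ∧ ◇¬p is F. ✓
w1: p ∧ ◇¬p is T. ✗
w2: p ∧ ◇¬p is F. ✓
— 2 worlds.
For ¬(□p ∨ p) → ¬p:
w0: ¬(□p ∨ p) is F, ¬p is F. ✓
w1: ¬(□p ∨ p) is F, ¬p is F. ✓
w2: ¬(□p ∨ p) is F, ¬p is T. ✓
— 3 worlds.

2 and 3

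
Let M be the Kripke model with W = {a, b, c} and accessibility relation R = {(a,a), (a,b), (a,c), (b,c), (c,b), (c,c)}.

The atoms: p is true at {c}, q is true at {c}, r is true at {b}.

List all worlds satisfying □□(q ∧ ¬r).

a: successors {a, b, c}; □(q ∧ ¬r) there: a:F, b:T, c:F. ✗
b: successors {c}; □(q ∧ ¬r) there: c:F. ✗
c: successors {b, c}; □(q ∧ ¬r) there: b:T, c:F. ✗

∅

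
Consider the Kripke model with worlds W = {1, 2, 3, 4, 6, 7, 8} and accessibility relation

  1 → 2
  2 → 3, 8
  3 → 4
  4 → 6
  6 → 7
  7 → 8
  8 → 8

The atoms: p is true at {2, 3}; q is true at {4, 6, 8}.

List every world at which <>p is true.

{1, 2}

1: successors {2}; p there: 2:T. ✓
2: successors {3, 8}; p there: 3:T, 8:F. ✓
3: successors {4}; p there: 4:F. ✗
4: successors {6}; p there: 6:F. ✗
6: successors {7}; p there: 7:F. ✗
7: successors {8}; p there: 8:F. ✗
8: successors {8}; p there: 8:F. ✗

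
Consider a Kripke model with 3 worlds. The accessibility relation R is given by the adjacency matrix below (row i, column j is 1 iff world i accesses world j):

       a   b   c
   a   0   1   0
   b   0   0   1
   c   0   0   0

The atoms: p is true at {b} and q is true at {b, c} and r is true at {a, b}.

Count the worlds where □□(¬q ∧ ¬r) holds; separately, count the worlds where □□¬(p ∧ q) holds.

For □□(¬q ∧ ¬r):
a: successors {b}; □(¬q ∧ ¬r) there: b:F. ✗
b: successors {c}; □(¬q ∧ ¬r) there: c:T. ✓
c: no successors, so □□(¬q ∧ ¬r) holds vacuously. ✓
— 2 worlds.
For □□¬(p ∧ q):
a: successors {b}; □¬(p ∧ q) there: b:T. ✓
b: successors {c}; □¬(p ∧ q) there: c:T. ✓
c: no successors, so □□¬(p ∧ q) holds vacuously. ✓
— 3 worlds.

2 and 3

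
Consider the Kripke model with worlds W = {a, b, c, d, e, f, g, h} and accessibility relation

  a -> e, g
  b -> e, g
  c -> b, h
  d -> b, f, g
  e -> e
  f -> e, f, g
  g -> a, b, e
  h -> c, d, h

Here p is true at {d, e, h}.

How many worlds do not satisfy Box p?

a: successors {e, g}; p there: e:T, g:F. ✗
b: successors {e, g}; p there: e:T, g:F. ✗
c: successors {b, h}; p there: b:F, h:T. ✗
d: successors {b, f, g}; p there: b:F, f:F, g:F. ✗
e: successors {e}; p there: e:T. ✓
f: successors {e, f, g}; p there: e:T, f:F, g:F. ✗
g: successors {a, b, e}; p there: a:F, b:F, e:T. ✗
h: successors {c, d, h}; p there: c:F, d:T, h:T. ✗
Satisfying worlds: {e}.
So Box p fails at the other 7 worlds.

7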